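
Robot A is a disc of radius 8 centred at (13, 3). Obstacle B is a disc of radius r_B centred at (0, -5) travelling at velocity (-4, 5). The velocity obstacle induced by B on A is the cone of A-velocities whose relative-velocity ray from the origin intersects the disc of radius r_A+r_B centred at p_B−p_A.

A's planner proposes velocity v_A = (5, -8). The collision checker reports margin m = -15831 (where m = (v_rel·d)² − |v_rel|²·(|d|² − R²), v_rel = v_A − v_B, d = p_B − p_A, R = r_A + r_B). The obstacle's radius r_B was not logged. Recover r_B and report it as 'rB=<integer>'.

m = -15831
d = (-13, -8);  v_rel = (9, -13),  |v_rel|² = 250
v_rel×d = (9)·(-8) − (-13)·(-13) = -241
since m = R²·250 − (-241)²:  R² = (58081 + -15831) / 250 = 169
R = √169 = 13  ⇒  r_B = 13 − 8 = 5

rB=5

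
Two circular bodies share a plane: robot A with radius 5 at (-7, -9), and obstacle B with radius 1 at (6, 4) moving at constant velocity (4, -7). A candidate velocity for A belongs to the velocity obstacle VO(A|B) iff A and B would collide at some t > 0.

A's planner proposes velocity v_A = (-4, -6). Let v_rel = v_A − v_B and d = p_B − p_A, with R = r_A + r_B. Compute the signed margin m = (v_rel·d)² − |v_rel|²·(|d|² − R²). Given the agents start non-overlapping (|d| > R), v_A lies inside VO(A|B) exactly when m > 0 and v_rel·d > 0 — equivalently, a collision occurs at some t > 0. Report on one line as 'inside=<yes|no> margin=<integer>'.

d = (13, 13),  |d|² = 338;  R = 5+1 = 6,  c = 338−6² = 302
v_rel = (-8, 1),  |v_rel|² = 65;  v_rel·d = (-8)·(13) + (1)·(13) = -91
65·t² + 182·t + 302 = 0  ⇒  m = (-91)² − 65·302 = -11349
m = -11349 < 0,  v_rel·d = -91 < 0  ⇒  outside

inside=no margin=-11349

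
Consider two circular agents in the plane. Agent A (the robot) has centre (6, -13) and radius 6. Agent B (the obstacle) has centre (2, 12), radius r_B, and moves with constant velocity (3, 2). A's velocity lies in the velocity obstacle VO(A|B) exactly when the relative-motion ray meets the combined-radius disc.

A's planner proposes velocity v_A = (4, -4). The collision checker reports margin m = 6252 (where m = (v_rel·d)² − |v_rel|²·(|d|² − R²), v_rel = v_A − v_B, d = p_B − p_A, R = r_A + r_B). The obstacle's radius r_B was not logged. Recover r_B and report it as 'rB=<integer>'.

m = 6252
d = (-4, 25);  v_rel = (1, -6),  |v_rel|² = 37
v_rel×d = (1)·(25) − (-6)·(-4) = 1
since m = R²·37 − 1²:  R² = (1 + 6252) / 37 = 169
R = √169 = 13  ⇒  r_B = 13 − 6 = 7

rB=7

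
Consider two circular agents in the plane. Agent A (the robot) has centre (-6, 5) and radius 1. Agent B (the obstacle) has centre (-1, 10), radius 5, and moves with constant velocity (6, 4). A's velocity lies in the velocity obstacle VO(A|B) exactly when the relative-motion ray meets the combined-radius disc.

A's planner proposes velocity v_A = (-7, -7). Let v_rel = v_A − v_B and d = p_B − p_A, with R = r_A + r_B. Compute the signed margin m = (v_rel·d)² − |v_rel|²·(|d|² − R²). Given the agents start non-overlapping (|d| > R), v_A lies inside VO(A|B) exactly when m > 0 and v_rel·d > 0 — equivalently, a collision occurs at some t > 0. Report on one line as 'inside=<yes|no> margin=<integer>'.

d = (5, 5),  |d|² = 50;  R = 1+5 = 6,  c = 50−6² = 14
v_rel = (-13, -11),  |v_rel|² = 290;  v_rel·d = (-13)·(5) + (-11)·(5) = -120
290·t² + 240·t + 14 = 0  ⇒  m = (-120)² − 290·14 = 10340
m = 10340 > 0,  v_rel·d = -120 < 0  ⇒  outside

inside=no margin=10340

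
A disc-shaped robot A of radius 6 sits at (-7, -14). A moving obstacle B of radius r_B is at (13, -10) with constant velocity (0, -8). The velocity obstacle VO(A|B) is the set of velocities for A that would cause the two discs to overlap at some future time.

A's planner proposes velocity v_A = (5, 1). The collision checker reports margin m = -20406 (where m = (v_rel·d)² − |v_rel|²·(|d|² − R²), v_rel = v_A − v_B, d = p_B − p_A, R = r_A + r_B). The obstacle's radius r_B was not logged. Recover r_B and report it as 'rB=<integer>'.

m = -20406
d = (20, 4);  v_rel = (5, 9),  |v_rel|² = 106
v_rel×d = (5)·(4) − (9)·(20) = -160
since m = R²·106 − (-160)²:  R² = (25600 + -20406) / 106 = 49
R = √49 = 7  ⇒  r_B = 7 − 6 = 1

rB=1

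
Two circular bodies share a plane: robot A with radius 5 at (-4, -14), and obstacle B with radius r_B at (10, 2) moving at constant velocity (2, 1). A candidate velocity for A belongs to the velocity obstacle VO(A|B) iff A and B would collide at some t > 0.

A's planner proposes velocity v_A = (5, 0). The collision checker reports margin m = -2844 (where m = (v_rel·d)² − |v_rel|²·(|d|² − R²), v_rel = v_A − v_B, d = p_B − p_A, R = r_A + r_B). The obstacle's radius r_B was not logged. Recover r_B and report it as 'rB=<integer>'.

m = -2844
d = (14, 16);  v_rel = (3, -1),  |v_rel|² = 10
v_rel×d = (3)·(16) − (-1)·(14) = 62
since m = R²·10 − 62²:  R² = (3844 + -2844) / 10 = 100
R = √100 = 10  ⇒  r_B = 10 − 5 = 5

rB=5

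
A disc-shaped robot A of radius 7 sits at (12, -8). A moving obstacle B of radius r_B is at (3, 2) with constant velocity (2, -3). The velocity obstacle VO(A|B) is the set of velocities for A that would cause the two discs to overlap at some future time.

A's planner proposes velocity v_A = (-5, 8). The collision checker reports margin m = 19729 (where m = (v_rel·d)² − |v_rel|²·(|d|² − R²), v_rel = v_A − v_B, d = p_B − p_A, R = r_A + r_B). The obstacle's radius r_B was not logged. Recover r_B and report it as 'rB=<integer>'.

m = 19729
d = (-9, 10);  v_rel = (-7, 11),  |v_rel|² = 170
v_rel×d = (-7)·(10) − (11)·(-9) = 29
since m = R²·170 − 29²:  R² = (841 + 19729) / 170 = 121
R = √121 = 11  ⇒  r_B = 11 − 7 = 4

rB=4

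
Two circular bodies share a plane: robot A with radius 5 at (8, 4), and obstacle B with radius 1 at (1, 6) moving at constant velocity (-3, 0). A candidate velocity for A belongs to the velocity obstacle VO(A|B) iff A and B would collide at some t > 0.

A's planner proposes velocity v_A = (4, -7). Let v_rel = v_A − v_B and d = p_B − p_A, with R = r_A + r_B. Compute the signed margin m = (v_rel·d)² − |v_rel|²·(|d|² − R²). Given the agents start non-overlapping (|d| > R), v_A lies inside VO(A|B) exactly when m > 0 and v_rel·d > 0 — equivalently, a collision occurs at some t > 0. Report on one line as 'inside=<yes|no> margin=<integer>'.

d = (-7, 2),  |d|² = 53;  R = 5+1 = 6,  c = 53−6² = 17
v_rel = (7, -7),  |v_rel|² = 98;  v_rel·d = (7)·(-7) + (-7)·(2) = -63
98·t² + 126·t + 17 = 0  ⇒  m = (-63)² − 98·17 = 2303
m = 2303 > 0,  v_rel·d = -63 < 0  ⇒  outside

inside=no margin=2303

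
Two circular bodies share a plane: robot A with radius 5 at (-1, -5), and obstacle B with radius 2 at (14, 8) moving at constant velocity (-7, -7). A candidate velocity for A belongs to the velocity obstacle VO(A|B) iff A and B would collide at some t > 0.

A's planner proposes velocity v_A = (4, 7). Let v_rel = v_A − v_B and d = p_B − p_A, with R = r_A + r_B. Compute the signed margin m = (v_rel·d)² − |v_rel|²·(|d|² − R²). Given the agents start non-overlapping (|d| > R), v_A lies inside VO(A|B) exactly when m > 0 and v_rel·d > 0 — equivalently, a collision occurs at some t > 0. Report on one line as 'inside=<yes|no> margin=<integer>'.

d = (15, 13),  |d|² = 394;  R = 5+2 = 7,  c = 394−7² = 345
v_rel = (11, 14),  |v_rel|² = 317;  v_rel·d = (11)·(15) + (14)·(13) = 347
317·t² − 694·t + 345 = 0  ⇒  m = 347² − 317·345 = 11044
m = 11044 > 0,  v_rel·d = 347 > 0  ⇒  inside

inside=yes margin=11044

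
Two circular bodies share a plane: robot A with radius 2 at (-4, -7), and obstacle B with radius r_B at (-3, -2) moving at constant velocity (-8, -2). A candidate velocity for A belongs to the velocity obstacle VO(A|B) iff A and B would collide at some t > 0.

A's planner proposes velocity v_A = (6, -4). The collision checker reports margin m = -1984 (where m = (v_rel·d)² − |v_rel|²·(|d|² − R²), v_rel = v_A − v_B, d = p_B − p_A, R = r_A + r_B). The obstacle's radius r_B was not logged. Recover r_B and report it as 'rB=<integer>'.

m = -1984
d = (1, 5);  v_rel = (14, -2),  |v_rel|² = 200
v_rel×d = (14)·(5) − (-2)·(1) = 72
since m = R²·200 − 72²:  R² = (5184 + -1984) / 200 = 16
R = √16 = 4  ⇒  r_B = 4 − 2 = 2

rB=2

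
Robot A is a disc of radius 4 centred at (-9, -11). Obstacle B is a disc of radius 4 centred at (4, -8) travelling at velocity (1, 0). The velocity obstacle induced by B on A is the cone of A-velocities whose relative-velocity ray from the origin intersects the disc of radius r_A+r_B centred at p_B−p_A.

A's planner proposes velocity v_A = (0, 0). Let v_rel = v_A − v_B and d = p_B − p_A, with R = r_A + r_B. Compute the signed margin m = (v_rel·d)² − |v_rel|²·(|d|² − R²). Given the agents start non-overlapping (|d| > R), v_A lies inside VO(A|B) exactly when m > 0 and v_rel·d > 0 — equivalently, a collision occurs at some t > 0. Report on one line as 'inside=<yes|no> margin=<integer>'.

d = (13, 3),  |d|² = 178;  R = 4+4 = 8,  c = 178−8² = 114
v_rel = (-1, 0),  |v_rel|² = 1;  v_rel·d = (-1)·(13) + (0)·(3) = -13
1·t² + 26·t + 114 = 0  ⇒  m = (-13)² − 1·114 = 55
m = 55 > 0,  v_rel·d = -13 < 0  ⇒  outside

inside=no margin=55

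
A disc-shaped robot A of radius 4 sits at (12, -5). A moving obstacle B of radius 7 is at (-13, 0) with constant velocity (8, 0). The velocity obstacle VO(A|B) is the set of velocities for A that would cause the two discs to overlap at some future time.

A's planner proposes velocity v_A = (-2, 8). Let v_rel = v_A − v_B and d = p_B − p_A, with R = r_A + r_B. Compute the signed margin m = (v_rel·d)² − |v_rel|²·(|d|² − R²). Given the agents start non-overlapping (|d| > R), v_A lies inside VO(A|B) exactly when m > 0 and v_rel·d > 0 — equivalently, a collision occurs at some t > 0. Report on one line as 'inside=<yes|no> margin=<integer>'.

d = (-25, 5),  |d|² = 650;  R = 4+7 = 11,  c = 650−11² = 529
v_rel = (-10, 8),  |v_rel|² = 164;  v_rel·d = (-10)·(-25) + (8)·(5) = 290
164·t² − 580·t + 529 = 0  ⇒  m = 290² − 164·529 = -2656
m = -2656 < 0,  v_rel·d = 290 > 0  ⇒  outside

inside=no margin=-2656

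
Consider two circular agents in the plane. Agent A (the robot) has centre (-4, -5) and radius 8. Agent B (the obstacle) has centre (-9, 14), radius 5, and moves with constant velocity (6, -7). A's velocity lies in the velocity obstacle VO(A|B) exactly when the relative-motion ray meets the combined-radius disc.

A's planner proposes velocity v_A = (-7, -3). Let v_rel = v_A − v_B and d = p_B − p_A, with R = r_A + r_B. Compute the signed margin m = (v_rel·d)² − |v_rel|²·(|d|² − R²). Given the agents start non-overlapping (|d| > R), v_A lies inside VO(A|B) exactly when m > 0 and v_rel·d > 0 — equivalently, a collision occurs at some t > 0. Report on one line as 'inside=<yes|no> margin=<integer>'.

d = (-5, 19),  |d|² = 386;  R = 8+5 = 13,  c = 386−13² = 217
v_rel = (-13, 4),  |v_rel|² = 185;  v_rel·d = (-13)·(-5) + (4)·(19) = 141
185·t² − 282·t + 217 = 0  ⇒  m = 141² − 185·217 = -20264
m = -20264 < 0,  v_rel·d = 141 > 0  ⇒  outside

inside=no margin=-20264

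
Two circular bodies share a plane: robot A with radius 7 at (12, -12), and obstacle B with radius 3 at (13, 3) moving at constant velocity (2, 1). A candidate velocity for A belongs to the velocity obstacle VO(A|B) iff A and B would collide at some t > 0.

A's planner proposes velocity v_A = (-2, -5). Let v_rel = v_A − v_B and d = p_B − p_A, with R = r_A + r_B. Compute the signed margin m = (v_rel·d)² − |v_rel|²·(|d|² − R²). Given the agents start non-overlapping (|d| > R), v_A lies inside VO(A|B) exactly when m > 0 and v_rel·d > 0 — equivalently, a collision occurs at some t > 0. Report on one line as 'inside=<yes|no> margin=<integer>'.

d = (1, 15),  |d|² = 226;  R = 7+3 = 10,  c = 226−10² = 126
v_rel = (-4, -6),  |v_rel|² = 52;  v_rel·d = (-4)·(1) + (-6)·(15) = -94
52·t² + 188·t + 126 = 0  ⇒  m = (-94)² − 52·126 = 2284
m = 2284 > 0,  v_rel·d = -94 < 0  ⇒  outside

inside=no margin=2284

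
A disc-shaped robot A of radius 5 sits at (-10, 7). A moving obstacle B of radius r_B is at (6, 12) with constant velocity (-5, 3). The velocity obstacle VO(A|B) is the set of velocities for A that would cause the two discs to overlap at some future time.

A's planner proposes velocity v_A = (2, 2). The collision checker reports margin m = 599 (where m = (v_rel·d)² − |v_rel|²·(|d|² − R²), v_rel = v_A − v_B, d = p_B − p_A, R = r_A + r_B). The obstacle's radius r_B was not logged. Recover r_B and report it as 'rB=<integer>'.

m = 599
d = (16, 5);  v_rel = (7, -1),  |v_rel|² = 50
v_rel×d = (7)·(5) − (-1)·(16) = 51
since m = R²·50 − 51²:  R² = (2601 + 599) / 50 = 64
R = √64 = 8  ⇒  r_B = 8 − 5 = 3

rB=3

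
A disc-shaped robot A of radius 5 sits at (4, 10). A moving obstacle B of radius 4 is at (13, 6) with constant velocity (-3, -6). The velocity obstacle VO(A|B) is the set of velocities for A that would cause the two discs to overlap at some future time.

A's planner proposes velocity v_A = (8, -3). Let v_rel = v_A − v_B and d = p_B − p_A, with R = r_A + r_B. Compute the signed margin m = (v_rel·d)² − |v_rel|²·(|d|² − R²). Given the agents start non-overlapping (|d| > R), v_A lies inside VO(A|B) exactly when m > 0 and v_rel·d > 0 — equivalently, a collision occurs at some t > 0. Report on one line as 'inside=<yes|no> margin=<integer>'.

d = (9, -4),  |d|² = 97;  R = 5+4 = 9,  c = 97−9² = 16
v_rel = (11, 3),  |v_rel|² = 130;  v_rel·d = (11)·(9) + (3)·(-4) = 87
130·t² − 174·t + 16 = 0  ⇒  m = 87² − 130·16 = 5489
m = 5489 > 0,  v_rel·d = 87 > 0  ⇒  inside

inside=yes margin=5489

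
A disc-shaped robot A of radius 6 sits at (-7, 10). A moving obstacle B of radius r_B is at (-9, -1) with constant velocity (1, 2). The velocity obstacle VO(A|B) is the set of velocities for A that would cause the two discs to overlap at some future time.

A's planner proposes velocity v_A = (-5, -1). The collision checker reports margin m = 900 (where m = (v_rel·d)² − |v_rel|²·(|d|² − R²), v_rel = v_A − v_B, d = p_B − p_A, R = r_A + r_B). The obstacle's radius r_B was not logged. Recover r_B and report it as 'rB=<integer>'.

m = 900
d = (-2, -11);  v_rel = (-6, -3),  |v_rel|² = 45
v_rel×d = (-6)·(-11) − (-3)·(-2) = 60
since m = R²·45 − 60²:  R² = (3600 + 900) / 45 = 100
R = √100 = 10  ⇒  r_B = 10 − 6 = 4

rB=4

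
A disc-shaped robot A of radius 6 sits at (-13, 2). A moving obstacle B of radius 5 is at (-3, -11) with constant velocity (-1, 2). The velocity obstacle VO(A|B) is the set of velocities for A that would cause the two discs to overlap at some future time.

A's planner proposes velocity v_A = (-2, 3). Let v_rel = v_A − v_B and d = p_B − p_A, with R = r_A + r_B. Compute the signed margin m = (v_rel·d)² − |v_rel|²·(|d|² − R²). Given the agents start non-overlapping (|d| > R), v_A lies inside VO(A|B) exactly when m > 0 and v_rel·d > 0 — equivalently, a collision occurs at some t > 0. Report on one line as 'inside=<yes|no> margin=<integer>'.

d = (10, -13),  |d|² = 269;  R = 6+5 = 11,  c = 269−11² = 148
v_rel = (-1, 1),  |v_rel|² = 2;  v_rel·d = (-1)·(10) + (1)·(-13) = -23
2·t² + 46·t + 148 = 0  ⇒  m = (-23)² − 2·148 = 233
m = 233 > 0,  v_rel·d = -23 < 0  ⇒  outside

inside=no margin=233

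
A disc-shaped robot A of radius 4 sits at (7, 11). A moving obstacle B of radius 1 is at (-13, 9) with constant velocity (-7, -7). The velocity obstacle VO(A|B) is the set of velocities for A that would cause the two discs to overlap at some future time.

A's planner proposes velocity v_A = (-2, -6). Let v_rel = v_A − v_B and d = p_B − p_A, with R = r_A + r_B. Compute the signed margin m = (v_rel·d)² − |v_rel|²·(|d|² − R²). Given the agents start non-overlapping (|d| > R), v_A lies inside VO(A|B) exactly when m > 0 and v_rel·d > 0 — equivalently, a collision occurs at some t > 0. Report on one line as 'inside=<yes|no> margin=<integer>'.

d = (-20, -2),  |d|² = 404;  R = 4+1 = 5,  c = 404−5² = 379
v_rel = (5, 1),  |v_rel|² = 26;  v_rel·d = (5)·(-20) + (1)·(-2) = -102
26·t² + 204·t + 379 = 0  ⇒  m = (-102)² − 26·379 = 550
m = 550 > 0,  v_rel·d = -102 < 0  ⇒  outside

inside=no margin=550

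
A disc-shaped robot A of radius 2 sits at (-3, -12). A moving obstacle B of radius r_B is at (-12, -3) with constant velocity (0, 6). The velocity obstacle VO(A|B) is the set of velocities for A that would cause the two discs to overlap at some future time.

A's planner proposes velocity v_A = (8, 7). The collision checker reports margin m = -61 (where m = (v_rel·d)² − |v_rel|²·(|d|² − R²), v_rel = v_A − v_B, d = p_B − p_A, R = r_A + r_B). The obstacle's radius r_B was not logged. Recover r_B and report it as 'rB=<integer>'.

m = -61
d = (-9, 9);  v_rel = (8, 1),  |v_rel|² = 65
v_rel×d = (8)·(9) − (1)·(-9) = 81
since m = R²·65 − 81²:  R² = (6561 + -61) / 65 = 100
R = √100 = 10  ⇒  r_B = 10 − 2 = 8

rB=8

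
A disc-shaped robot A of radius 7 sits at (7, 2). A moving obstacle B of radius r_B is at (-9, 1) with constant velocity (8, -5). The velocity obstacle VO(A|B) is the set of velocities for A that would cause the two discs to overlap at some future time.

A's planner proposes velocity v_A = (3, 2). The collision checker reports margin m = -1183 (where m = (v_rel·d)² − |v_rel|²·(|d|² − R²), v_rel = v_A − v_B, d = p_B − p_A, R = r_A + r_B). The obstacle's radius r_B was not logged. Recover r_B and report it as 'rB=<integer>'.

m = -1183
d = (-16, -1);  v_rel = (-5, 7),  |v_rel|² = 74
v_rel×d = (-5)·(-1) − (7)·(-16) = 117
since m = R²·74 − 117²:  R² = (13689 + -1183) / 74 = 169
R = √169 = 13  ⇒  r_B = 13 − 7 = 6

rB=6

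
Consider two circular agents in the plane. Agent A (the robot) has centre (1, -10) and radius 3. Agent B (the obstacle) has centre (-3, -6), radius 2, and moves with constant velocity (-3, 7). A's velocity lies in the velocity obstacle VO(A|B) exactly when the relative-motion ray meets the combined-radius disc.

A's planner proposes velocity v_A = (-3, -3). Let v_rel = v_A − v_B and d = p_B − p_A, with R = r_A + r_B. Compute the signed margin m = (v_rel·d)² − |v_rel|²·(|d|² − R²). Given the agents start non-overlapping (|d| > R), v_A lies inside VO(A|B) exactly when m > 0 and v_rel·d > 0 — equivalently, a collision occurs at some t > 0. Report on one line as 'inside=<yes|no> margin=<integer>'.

d = (-4, 4),  |d|² = 32;  R = 3+2 = 5,  c = 32−5² = 7
v_rel = (0, -10),  |v_rel|² = 100;  v_rel·d = (0)·(-4) + (-10)·(4) = -40
100·t² + 80·t + 7 = 0  ⇒  m = (-40)² − 100·7 = 900
m = 900 > 0,  v_rel·d = -40 < 0  ⇒  outside

inside=no margin=900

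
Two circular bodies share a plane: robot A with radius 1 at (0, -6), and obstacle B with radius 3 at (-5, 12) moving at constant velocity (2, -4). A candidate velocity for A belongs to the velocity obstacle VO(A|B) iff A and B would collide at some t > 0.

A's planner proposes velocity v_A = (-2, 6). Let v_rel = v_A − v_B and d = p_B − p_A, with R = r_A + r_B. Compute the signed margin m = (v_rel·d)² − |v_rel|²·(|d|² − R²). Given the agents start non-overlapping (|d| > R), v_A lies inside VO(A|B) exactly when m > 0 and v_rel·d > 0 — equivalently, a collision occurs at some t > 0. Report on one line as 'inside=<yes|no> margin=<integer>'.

d = (-5, 18),  |d|² = 349;  R = 1+3 = 4,  c = 349−4² = 333
v_rel = (-4, 10),  |v_rel|² = 116;  v_rel·d = (-4)·(-5) + (10)·(18) = 200
116·t² − 400·t + 333 = 0  ⇒  m = 200² − 116·333 = 1372
m = 1372 > 0,  v_rel·d = 200 > 0  ⇒  inside

inside=yes margin=1372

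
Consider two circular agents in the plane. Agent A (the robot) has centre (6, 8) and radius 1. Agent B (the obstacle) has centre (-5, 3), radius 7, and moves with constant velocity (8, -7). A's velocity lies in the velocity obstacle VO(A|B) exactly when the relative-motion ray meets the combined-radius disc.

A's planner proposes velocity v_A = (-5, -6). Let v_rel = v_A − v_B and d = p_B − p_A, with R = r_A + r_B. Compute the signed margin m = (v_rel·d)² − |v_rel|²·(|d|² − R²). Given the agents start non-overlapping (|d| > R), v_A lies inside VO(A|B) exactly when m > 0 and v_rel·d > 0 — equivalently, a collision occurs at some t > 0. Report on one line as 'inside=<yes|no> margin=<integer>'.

d = (-11, -5),  |d|² = 146;  R = 1+7 = 8,  c = 146−8² = 82
v_rel = (-13, 1),  |v_rel|² = 170;  v_rel·d = (-13)·(-11) + (1)·(-5) = 138
170·t² − 276·t + 82 = 0  ⇒  m = 138² − 170·82 = 5104
m = 5104 > 0,  v_rel·d = 138 > 0  ⇒  inside

inside=yes margin=5104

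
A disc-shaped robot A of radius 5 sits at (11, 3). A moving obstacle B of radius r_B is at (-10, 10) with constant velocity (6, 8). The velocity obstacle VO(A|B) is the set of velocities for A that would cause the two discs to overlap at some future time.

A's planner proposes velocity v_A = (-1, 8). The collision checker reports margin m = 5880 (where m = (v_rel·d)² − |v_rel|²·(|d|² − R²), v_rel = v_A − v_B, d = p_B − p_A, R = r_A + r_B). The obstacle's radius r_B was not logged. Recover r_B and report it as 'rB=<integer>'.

m = 5880
d = (-21, 7);  v_rel = (-7, 0),  |v_rel|² = 49
v_rel×d = (-7)·(7) − (0)·(-21) = -49
since m = R²·49 − (-49)²:  R² = (2401 + 5880) / 49 = 169
R = √169 = 13  ⇒  r_B = 13 − 5 = 8

rB=8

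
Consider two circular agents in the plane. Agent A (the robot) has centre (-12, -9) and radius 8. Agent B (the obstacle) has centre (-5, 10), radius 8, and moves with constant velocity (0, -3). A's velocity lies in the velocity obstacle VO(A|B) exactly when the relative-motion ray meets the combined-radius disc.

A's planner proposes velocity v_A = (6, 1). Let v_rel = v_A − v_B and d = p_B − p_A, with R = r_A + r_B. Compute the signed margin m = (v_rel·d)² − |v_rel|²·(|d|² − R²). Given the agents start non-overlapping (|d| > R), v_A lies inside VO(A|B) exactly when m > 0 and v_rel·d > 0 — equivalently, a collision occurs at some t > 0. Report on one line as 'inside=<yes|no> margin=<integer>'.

d = (7, 19),  |d|² = 410;  R = 8+8 = 16,  c = 410−16² = 154
v_rel = (6, 4),  |v_rel|² = 52;  v_rel·d = (6)·(7) + (4)·(19) = 118
52·t² − 236·t + 154 = 0  ⇒  m = 118² − 52·154 = 5916
m = 5916 > 0,  v_rel·d = 118 > 0  ⇒  inside

inside=yes margin=5916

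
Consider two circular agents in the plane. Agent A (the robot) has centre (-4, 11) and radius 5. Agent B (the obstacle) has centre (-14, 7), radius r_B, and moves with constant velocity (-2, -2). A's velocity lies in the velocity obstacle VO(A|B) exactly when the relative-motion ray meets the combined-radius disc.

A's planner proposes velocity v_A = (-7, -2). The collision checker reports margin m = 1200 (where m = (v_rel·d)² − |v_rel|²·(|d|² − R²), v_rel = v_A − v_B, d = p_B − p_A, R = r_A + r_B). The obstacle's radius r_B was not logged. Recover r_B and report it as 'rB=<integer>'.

m = 1200
d = (-10, -4);  v_rel = (-5, 0),  |v_rel|² = 25
v_rel×d = (-5)·(-4) − (0)·(-10) = 20
since m = R²·25 − 20²:  R² = (400 + 1200) / 25 = 64
R = √64 = 8  ⇒  r_B = 8 − 5 = 3

rB=3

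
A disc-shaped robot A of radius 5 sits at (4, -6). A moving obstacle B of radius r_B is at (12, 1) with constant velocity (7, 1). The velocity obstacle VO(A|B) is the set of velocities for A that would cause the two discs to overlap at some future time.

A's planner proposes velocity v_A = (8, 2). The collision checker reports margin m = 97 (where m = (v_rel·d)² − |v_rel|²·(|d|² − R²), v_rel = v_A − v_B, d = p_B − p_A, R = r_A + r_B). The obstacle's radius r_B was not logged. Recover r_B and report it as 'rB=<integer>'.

m = 97
d = (8, 7);  v_rel = (1, 1),  |v_rel|² = 2
v_rel×d = (1)·(7) − (1)·(8) = -1
since m = R²·2 − (-1)²:  R² = (1 + 97) / 2 = 49
R = √49 = 7  ⇒  r_B = 7 − 5 = 2

rB=2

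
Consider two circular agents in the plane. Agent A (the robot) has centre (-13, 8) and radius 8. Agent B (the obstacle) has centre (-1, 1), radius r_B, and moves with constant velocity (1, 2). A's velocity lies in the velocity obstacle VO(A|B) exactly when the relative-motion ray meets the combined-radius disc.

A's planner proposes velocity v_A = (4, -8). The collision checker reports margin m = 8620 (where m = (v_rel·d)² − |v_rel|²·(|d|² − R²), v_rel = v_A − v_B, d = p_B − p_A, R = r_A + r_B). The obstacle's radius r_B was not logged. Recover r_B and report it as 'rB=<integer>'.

m = 8620
d = (12, -7);  v_rel = (3, -10),  |v_rel|² = 109
v_rel×d = (3)·(-7) − (-10)·(12) = 99
since m = R²·109 − 99²:  R² = (9801 + 8620) / 109 = 169
R = √169 = 13  ⇒  r_B = 13 − 8 = 5

rB=5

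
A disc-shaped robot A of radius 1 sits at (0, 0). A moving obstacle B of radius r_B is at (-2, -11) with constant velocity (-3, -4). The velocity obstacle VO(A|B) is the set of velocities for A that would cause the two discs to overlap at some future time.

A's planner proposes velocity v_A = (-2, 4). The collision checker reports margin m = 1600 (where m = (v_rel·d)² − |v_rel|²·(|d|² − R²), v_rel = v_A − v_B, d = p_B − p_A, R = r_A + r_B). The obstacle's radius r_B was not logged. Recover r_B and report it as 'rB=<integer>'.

m = 1600
d = (-2, -11);  v_rel = (1, 8),  |v_rel|² = 65
v_rel×d = (1)·(-11) − (8)·(-2) = 5
since m = R²·65 − 5²:  R² = (25 + 1600) / 65 = 25
R = √25 = 5  ⇒  r_B = 5 − 1 = 4

rB=4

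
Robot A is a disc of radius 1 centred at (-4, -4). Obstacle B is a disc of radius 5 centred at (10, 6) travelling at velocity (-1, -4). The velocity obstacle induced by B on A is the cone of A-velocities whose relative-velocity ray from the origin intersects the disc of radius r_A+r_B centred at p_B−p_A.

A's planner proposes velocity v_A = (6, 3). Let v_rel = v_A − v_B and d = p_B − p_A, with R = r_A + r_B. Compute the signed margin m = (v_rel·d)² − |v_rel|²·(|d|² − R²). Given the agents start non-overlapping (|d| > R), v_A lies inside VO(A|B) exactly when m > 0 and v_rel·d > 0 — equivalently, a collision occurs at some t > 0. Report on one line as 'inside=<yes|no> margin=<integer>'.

d = (14, 10),  |d|² = 296;  R = 1+5 = 6,  c = 296−6² = 260
v_rel = (7, 7),  |v_rel|² = 98;  v_rel·d = (7)·(14) + (7)·(10) = 168
98·t² − 336·t + 260 = 0  ⇒  m = 168² − 98·260 = 2744
m = 2744 > 0,  v_rel·d = 168 > 0  ⇒  inside

inside=yes margin=2744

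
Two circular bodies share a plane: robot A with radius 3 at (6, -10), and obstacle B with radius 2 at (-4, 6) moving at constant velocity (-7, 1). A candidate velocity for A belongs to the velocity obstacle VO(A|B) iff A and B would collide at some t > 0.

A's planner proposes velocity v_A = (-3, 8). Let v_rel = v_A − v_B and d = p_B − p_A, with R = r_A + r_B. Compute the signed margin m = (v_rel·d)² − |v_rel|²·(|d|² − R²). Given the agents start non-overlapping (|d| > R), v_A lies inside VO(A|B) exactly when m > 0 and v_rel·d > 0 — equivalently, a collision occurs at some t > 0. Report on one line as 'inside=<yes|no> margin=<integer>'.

d = (-10, 16),  |d|² = 356;  R = 3+2 = 5,  c = 356−5² = 331
v_rel = (4, 7),  |v_rel|² = 65;  v_rel·d = (4)·(-10) + (7)·(16) = 72
65·t² − 144·t + 331 = 0  ⇒  m = 72² − 65·331 = -16331
m = -16331 < 0,  v_rel·d = 72 > 0  ⇒  outside

inside=no margin=-16331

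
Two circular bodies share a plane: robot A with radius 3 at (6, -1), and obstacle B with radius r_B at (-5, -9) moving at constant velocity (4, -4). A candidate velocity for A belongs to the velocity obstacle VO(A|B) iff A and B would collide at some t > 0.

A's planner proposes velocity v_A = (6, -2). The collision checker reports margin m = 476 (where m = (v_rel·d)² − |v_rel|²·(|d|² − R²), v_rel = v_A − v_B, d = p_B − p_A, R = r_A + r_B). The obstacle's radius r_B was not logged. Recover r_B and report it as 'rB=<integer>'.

m = 476
d = (-11, -8);  v_rel = (2, 2),  |v_rel|² = 8
v_rel×d = (2)·(-8) − (2)·(-11) = 6
since m = R²·8 − 6²:  R² = (36 + 476) / 8 = 64
R = √64 = 8  ⇒  r_B = 8 − 3 = 5

rB=5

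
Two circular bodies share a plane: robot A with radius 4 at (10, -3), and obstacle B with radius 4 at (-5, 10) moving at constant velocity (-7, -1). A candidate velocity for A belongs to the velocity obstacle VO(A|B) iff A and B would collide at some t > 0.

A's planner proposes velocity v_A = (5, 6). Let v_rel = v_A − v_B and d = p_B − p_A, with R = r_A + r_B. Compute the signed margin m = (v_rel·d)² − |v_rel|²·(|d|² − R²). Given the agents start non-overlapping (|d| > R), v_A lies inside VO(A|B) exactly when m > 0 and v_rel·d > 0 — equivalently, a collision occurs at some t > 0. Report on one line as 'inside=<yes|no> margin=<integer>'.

d = (-15, 13),  |d|² = 394;  R = 4+4 = 8,  c = 394−8² = 330
v_rel = (12, 7),  |v_rel|² = 193;  v_rel·d = (12)·(-15) + (7)·(13) = -89
193·t² + 178·t + 330 = 0  ⇒  m = (-89)² − 193·330 = -55769
m = -55769 < 0,  v_rel·d = -89 < 0  ⇒  outside

inside=no margin=-55769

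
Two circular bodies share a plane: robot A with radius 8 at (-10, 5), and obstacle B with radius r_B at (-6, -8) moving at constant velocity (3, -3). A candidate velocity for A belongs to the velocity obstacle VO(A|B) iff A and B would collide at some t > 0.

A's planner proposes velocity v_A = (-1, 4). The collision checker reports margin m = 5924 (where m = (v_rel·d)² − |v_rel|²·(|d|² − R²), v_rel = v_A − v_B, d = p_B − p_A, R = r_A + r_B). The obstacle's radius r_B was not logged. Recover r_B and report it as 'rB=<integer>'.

m = 5924
d = (4, -13);  v_rel = (-4, 7),  |v_rel|² = 65
v_rel×d = (-4)·(-13) − (7)·(4) = 24
since m = R²·65 − 24²:  R² = (576 + 5924) / 65 = 100
R = √100 = 10  ⇒  r_B = 10 − 8 = 2

rB=2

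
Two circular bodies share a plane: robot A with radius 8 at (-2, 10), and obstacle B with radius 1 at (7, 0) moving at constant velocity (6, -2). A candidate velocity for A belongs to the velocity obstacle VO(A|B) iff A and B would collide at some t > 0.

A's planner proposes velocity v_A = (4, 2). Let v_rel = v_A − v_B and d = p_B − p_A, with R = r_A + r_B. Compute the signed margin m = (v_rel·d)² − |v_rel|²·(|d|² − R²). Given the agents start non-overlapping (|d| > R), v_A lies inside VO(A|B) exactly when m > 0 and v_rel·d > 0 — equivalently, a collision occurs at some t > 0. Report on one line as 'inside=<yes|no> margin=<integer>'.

d = (9, -10),  |d|² = 181;  R = 8+1 = 9,  c = 181−9² = 100
v_rel = (-2, 4),  |v_rel|² = 20;  v_rel·d = (-2)·(9) + (4)·(-10) = -58
20·t² + 116·t + 100 = 0  ⇒  m = (-58)² − 20·100 = 1364
m = 1364 > 0,  v_rel·d = -58 < 0  ⇒  outside

inside=no margin=1364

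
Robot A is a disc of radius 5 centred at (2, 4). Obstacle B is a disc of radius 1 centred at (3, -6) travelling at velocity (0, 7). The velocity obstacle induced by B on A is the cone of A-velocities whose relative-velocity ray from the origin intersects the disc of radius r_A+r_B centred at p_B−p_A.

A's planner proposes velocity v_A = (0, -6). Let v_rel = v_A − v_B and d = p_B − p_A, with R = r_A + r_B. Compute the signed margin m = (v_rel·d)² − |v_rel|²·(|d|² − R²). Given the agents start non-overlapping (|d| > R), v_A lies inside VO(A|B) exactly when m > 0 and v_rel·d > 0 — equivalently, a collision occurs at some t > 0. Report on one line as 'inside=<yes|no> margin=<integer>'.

d = (1, -10),  |d|² = 101;  R = 5+1 = 6,  c = 101−6² = 65
v_rel = (0, -13),  |v_rel|² = 169;  v_rel·d = (0)·(1) + (-13)·(-10) = 130
169·t² − 260·t + 65 = 0  ⇒  m = 130² − 169·65 = 5915
m = 5915 > 0,  v_rel·d = 130 > 0  ⇒  inside

inside=yes margin=5915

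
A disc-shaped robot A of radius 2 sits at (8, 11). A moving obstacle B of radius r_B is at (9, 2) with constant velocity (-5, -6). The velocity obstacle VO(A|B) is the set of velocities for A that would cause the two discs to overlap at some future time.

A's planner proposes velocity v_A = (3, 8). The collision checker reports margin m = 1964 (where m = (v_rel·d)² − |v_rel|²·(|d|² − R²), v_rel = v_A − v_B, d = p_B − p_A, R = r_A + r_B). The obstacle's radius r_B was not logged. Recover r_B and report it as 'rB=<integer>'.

m = 1964
d = (1, -9);  v_rel = (8, 14),  |v_rel|² = 260
v_rel×d = (8)·(-9) − (14)·(1) = -86
since m = R²·260 − (-86)²:  R² = (7396 + 1964) / 260 = 36
R = √36 = 6  ⇒  r_B = 6 − 2 = 4

rB=4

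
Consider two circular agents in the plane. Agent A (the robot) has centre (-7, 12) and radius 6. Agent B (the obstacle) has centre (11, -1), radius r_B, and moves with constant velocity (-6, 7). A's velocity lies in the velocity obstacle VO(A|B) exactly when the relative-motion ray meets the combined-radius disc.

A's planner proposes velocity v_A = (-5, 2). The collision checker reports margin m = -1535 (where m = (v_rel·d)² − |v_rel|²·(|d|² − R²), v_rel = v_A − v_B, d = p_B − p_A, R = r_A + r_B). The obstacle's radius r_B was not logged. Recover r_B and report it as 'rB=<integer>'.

m = -1535
d = (18, -13);  v_rel = (1, -5),  |v_rel|² = 26
v_rel×d = (1)·(-13) − (-5)·(18) = 77
since m = R²·26 − 77²:  R² = (5929 + -1535) / 26 = 169
R = √169 = 13  ⇒  r_B = 13 − 6 = 7

rB=7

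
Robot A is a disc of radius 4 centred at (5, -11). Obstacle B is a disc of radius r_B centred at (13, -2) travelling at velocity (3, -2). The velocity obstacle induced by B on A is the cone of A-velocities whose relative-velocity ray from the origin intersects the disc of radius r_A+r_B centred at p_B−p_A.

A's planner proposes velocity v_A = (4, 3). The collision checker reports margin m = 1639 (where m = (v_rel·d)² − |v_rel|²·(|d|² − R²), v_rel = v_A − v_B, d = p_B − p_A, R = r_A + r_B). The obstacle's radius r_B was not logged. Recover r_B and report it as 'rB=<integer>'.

m = 1639
d = (8, 9);  v_rel = (1, 5),  |v_rel|² = 26
v_rel×d = (1)·(9) − (5)·(8) = -31
since m = R²·26 − (-31)²:  R² = (961 + 1639) / 26 = 100
R = √100 = 10  ⇒  r_B = 10 − 4 = 6

rB=6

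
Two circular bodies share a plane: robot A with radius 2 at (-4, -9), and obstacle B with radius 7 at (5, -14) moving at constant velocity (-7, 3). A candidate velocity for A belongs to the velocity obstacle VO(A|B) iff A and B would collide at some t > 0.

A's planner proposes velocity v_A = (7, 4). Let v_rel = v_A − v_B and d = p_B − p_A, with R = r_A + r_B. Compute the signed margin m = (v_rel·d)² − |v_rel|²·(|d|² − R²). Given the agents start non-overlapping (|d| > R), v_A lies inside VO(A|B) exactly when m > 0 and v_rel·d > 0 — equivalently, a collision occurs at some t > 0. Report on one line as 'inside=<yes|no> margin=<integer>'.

d = (9, -5),  |d|² = 106;  R = 2+7 = 9,  c = 106−9² = 25
v_rel = (14, 1),  |v_rel|² = 197;  v_rel·d = (14)·(9) + (1)·(-5) = 121
197·t² − 242·t + 25 = 0  ⇒  m = 121² − 197·25 = 9716
m = 9716 > 0,  v_rel·d = 121 > 0  ⇒  inside

inside=yes margin=9716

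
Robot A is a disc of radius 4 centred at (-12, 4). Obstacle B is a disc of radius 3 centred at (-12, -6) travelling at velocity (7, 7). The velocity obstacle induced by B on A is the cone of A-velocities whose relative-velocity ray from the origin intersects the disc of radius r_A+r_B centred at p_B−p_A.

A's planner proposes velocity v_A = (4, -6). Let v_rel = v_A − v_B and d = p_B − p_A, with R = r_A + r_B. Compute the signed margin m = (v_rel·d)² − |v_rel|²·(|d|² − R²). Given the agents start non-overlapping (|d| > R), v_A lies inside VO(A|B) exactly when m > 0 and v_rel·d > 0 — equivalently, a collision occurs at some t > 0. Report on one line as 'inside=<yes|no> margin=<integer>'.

d = (0, -10),  |d|² = 100;  R = 4+3 = 7,  c = 100−7² = 51
v_rel = (-3, -13),  |v_rel|² = 178;  v_rel·d = (-3)·(0) + (-13)·(-10) = 130
178·t² − 260·t + 51 = 0  ⇒  m = 130² − 178·51 = 7822
m = 7822 > 0,  v_rel·d = 130 > 0  ⇒  inside

inside=yes margin=7822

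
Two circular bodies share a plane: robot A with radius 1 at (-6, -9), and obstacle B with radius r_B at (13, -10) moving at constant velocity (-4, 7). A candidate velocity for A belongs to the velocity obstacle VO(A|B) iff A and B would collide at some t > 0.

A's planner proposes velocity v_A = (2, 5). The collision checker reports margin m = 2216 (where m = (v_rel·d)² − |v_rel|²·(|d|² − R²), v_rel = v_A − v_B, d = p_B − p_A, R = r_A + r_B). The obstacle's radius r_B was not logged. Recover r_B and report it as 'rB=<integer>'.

m = 2216
d = (19, -1);  v_rel = (6, -2),  |v_rel|² = 40
v_rel×d = (6)·(-1) − (-2)·(19) = 32
since m = R²·40 − 32²:  R² = (1024 + 2216) / 40 = 81
R = √81 = 9  ⇒  r_B = 9 − 1 = 8

rB=8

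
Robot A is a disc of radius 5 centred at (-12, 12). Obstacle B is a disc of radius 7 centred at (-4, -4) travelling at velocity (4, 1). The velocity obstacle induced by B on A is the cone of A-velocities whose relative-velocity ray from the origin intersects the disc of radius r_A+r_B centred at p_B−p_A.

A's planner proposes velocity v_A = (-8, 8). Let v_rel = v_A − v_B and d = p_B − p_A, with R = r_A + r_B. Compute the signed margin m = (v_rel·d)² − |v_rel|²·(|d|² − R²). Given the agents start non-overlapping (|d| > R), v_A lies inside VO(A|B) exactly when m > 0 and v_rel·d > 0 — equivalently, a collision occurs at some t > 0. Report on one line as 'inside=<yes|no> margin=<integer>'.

d = (8, -16),  |d|² = 320;  R = 5+7 = 12,  c = 320−12² = 176
v_rel = (-12, 7),  |v_rel|² = 193;  v_rel·d = (-12)·(8) + (7)·(-16) = -208
193·t² + 416·t + 176 = 0  ⇒  m = (-208)² − 193·176 = 9296
m = 9296 > 0,  v_rel·d = -208 < 0  ⇒  outside

inside=no margin=9296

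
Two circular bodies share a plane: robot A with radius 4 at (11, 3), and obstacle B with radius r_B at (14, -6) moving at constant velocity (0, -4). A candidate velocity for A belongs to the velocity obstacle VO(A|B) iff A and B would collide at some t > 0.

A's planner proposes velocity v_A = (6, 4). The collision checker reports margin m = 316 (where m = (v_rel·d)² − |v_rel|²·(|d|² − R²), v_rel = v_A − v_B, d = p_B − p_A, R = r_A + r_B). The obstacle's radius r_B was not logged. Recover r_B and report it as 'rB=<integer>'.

m = 316
d = (3, -9);  v_rel = (6, 8),  |v_rel|² = 100
v_rel×d = (6)·(-9) − (8)·(3) = -78
since m = R²·100 − (-78)²:  R² = (6084 + 316) / 100 = 64
R = √64 = 8  ⇒  r_B = 8 − 4 = 4

rB=4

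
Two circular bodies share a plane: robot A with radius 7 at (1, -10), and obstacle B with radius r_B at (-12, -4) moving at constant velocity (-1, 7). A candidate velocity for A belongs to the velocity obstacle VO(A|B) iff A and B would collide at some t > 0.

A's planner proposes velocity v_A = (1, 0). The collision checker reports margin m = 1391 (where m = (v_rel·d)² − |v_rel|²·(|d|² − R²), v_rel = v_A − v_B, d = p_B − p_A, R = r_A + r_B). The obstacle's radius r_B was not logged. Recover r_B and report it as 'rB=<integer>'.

m = 1391
d = (-13, 6);  v_rel = (2, -7),  |v_rel|² = 53
v_rel×d = (2)·(6) − (-7)·(-13) = -79
since m = R²·53 − (-79)²:  R² = (6241 + 1391) / 53 = 144
R = √144 = 12  ⇒  r_B = 12 − 7 = 5

rB=5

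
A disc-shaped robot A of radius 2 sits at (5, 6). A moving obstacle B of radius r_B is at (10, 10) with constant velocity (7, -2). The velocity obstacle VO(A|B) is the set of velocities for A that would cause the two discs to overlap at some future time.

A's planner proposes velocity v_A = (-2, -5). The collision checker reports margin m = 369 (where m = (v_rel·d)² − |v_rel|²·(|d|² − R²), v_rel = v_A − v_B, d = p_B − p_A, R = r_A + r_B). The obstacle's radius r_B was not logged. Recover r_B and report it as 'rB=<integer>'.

m = 369
d = (5, 4);  v_rel = (-9, -3),  |v_rel|² = 90
v_rel×d = (-9)·(4) − (-3)·(5) = -21
since m = R²·90 − (-21)²:  R² = (441 + 369) / 90 = 9
R = √9 = 3  ⇒  r_B = 3 − 2 = 1

rB=1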